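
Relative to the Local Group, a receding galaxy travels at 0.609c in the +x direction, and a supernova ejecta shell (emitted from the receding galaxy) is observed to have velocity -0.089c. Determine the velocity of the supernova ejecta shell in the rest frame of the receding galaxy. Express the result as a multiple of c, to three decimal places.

Invert the composition law: u' = (u − v)/(1 − uv/c²).
u' = (-0.089 − 0.609) / (1 − (-0.089)(0.609)) = -0.6980/1.0542 = -0.6621.

-0.662c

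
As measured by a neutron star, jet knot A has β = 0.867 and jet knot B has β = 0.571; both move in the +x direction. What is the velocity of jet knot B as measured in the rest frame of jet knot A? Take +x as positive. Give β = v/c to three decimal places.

β_A = 0.867, β_B = 0.571.
Transform to A's frame with the inverse velocity-addition law: u' = (u − v)/(1 − uv/c²), taking u = β_B and v = β_A.
u' = (0.571 − 0.867) / (1 − (0.867)(0.571)) = -0.2960/0.5049 = -0.5862.

β = -0.586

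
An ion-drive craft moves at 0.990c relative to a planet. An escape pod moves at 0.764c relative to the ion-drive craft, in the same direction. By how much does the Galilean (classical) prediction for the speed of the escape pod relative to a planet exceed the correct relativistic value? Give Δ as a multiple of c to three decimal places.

Δ = 0.755c

Galilean: u_cl = 0.764 + 0.990 = 1.7540.
Relativistic: u_rel = (0.764 + 0.990) / (1 + 0.764·0.990) = 1.7540/1.7564 = 0.9987.
Δ = 1.7540 − 0.9987 = 0.7553.
(The classical prediction exceeds c; the relativistic result does not.)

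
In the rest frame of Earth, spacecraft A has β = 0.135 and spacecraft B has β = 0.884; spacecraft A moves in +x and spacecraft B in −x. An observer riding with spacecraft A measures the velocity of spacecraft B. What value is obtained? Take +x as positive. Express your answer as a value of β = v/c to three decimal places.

β = -0.910

β_A = 0.135, β_B = -0.884.
Transform to A's frame with the inverse velocity-addition law: u' = (u − v)/(1 − uv/c²), taking u = β_B and v = β_A.
u' = (-0.884 − 0.135) / (1 − (0.135)(-0.884)) = -1.0190/1.1193 = -0.9104.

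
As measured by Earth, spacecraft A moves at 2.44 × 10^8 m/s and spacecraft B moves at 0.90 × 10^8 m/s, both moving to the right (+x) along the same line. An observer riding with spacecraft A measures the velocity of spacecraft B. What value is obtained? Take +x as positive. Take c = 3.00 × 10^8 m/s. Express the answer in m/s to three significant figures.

β_A = 0.813, β_B = 0.300 (dividing each by c = 3.00 × 10^8 m/s).
Transform to A's frame with the inverse velocity-addition law: u' = (u − v)/(1 − uv/c²), taking u = β_B and v = β_A.
u' = (0.300 − 0.813) / (1 − (0.813)(0.300)) = -0.5133/0.7560 = -0.6790.
u' = -0.6790 × 3.00 × 10^8 m/s.

-2.04 × 10^8 m/s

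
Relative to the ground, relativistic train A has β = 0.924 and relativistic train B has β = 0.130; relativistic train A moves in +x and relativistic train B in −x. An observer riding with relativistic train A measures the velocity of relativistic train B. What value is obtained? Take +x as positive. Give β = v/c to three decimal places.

β = -0.941

β_A = 0.924, β_B = -0.130.
Transform to A's frame with the inverse velocity-addition law: u' = (u − v)/(1 − uv/c²), taking u = β_B and v = β_A.
u' = (-0.130 − 0.924) / (1 − (0.924)(-0.130)) = -1.0540/1.1201 = -0.9410.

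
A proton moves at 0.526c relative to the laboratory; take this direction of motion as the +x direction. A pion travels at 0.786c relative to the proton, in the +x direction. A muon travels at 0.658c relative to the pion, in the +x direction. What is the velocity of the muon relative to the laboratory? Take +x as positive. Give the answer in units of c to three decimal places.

0.985c

Apply u = (u' + v)/(1 + u'v/c²) successively, working outward toward the laboratory.
Start: velocity of the proton relative to the laboratory = 0.5260c.
Compose with the pion (u' = 0.786 in the proton frame): u_1 = (0.786 + 0.526) / (1 + 0.786·0.526) = 1.3120/1.4134 = 0.9282.
Compose with the muon (u' = 0.658 in the pion frame): u_2 = (0.658 + 0.928) / (1 + 0.658·0.928) = 1.5862/1.6108 = 0.9848.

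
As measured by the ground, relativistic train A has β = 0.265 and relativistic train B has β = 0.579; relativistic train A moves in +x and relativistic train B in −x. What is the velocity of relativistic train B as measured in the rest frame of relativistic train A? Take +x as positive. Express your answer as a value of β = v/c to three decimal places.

β = -0.732

β_A = 0.265, β_B = -0.579.
Transform to A's frame with the inverse velocity-addition law: u' = (u − v)/(1 − uv/c²), taking u = β_B and v = β_A.
u' = (-0.579 − 0.265) / (1 − (0.265)(-0.579)) = -0.8440/1.1534 = -0.7317.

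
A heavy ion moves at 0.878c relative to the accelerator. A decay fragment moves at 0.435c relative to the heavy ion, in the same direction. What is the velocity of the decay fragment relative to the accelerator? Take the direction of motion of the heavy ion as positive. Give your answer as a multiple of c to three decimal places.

0.950c

With v = 0.878 and u' = 0.435 (in units of c),
u = (u' + v)/(1 + u'v/c²):
u = (0.435 + 0.878) / (1 + 0.435·0.878) = 1.3130/1.3819 = 0.9501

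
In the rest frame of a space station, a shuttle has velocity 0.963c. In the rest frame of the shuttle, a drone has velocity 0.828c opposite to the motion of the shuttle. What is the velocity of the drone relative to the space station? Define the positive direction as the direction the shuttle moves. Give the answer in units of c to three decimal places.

+0.666c

With v = 0.963 and u' = -0.828 (in units of c),
u = (u' + v)/(1 + u'v/c²):
u = (-0.828 + 0.963) / (1 + (-0.828)·0.963) = 0.1350/0.2026 = 0.6662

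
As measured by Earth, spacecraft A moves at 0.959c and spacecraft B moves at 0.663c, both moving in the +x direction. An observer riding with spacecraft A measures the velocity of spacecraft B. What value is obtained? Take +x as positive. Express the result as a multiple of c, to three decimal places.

-0.813c

β_A = 0.959, β_B = 0.663.
Transform to A's frame with the inverse velocity-addition law: u' = (u − v)/(1 − uv/c²), taking u = β_B and v = β_A.
u' = (0.663 − 0.959) / (1 − (0.959)(0.663)) = -0.2960/0.3642 = -0.8128.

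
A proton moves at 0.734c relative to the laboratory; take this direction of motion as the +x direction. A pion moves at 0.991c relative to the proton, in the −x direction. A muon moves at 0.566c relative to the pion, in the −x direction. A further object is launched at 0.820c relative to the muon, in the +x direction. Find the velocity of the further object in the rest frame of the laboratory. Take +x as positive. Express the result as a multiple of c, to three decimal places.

-0.847c

Apply u = (u' + v)/(1 + u'v/c²) successively, working outward toward the laboratory.
Start: velocity of the proton relative to the laboratory = 0.7340c.
Compose with the pion (u' = -0.991 in the proton frame): u_1 = (-0.991 + 0.734) / (1 + (-0.991)·0.734) = -0.2570/0.2726 = -0.9428.
Compose with the muon (u' = -0.566 in the pion frame): u_2 = (-0.566 + (-0.943)) / (1 + (-0.566)·(-0.943)) = -1.5088/1.5336 = -0.9838.
Compose with the further object (u' = 0.820 in the muon frame): u_3 = (0.820 + (-0.984)) / (1 + 0.820·(-0.984)) = -0.1638/0.1933 = -0.8475.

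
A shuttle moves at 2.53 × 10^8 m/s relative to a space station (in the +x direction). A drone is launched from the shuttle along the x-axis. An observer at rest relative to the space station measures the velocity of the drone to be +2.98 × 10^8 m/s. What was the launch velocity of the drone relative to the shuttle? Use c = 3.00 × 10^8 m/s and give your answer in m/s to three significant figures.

v = 0.843c, u = 0.993c.
Invert the composition law: u' = (u − v)/(1 − uv/c²).
u' = (0.993 − 0.843) / (1 − (0.993)(0.843)) = 0.1500/0.1623 = 0.9243.
u' = 0.9243 × 3.00 × 10^8 m/s.

+2.77 × 10^8 m/s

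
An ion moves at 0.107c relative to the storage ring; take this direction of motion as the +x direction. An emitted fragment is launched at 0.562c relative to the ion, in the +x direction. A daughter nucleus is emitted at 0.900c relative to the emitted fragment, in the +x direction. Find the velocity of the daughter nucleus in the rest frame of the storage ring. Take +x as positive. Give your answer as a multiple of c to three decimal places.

Apply u = (u' + v)/(1 + u'v/c²) successively, working outward toward the storage ring.
Start: velocity of the ion relative to the storage ring = 0.1070c.
Compose with the emitted fragment (u' = 0.562 in the ion frame): u_1 = (0.562 + 0.107) / (1 + 0.562·0.107) = 0.6690/1.0601 = 0.6311.
Compose with the daughter nucleus (u' = 0.900 in the emitted fragment frame): u_2 = (0.900 + 0.631) / (1 + 0.900·0.631) = 1.5311/1.5679 = 0.9765.

0.976c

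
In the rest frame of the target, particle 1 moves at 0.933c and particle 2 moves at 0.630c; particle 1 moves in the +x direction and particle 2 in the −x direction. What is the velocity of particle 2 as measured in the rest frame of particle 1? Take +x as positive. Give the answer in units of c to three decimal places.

β_A = 0.933, β_B = -0.630.
Transform to A's frame with the inverse velocity-addition law: u' = (u − v)/(1 − uv/c²), taking u = β_B and v = β_A.
u' = (-0.630 − 0.933) / (1 − (0.933)(-0.630)) = -1.5630/1.5878 = -0.9844.

-0.984c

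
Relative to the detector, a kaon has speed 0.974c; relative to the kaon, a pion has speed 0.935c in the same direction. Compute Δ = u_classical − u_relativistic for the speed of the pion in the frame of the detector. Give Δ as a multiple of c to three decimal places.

Galilean: u_cl = 0.935 + 0.974 = 1.9090.
Relativistic: u_rel = (0.935 + 0.974) / (1 + 0.935·0.974) = 1.9090/1.9107 = 0.9991.
Δ = 1.9090 − 0.9991 = 0.9099.
(The classical prediction exceeds c; the relativistic result does not.)

Δ = 0.910c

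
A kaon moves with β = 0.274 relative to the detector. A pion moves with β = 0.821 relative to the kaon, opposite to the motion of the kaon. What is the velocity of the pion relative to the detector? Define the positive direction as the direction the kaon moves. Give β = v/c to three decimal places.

With v = 0.274 and u' = -0.821 (in units of c),
u = (u' + v)/(1 + u'v/c²):
u = (-0.821 + 0.274) / (1 + (-0.821)·0.274) = -0.5470/0.7750 = -0.7058

β = -0.706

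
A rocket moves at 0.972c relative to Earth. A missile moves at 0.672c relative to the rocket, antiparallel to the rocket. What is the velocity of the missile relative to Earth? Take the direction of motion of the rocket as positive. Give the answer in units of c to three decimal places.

With v = 0.972 and u' = -0.672 (in units of c),
u = (u' + v)/(1 + u'v/c²):
u = (-0.672 + 0.972) / (1 + (-0.672)·0.972) = 0.3000/0.3468 = 0.8650
(Galilean addition would give +0.300c.)

+0.865c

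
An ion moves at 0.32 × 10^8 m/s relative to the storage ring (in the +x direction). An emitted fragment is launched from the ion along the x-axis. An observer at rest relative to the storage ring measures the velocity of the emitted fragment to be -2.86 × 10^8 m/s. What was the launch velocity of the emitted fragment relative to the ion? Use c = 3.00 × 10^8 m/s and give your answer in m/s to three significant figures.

-2.89 × 10^8 m/s

v = 0.107c, u = -0.953c.
Invert the composition law: u' = (u − v)/(1 − uv/c²).
u' = (-0.953 − 0.107) / (1 − (-0.953)(0.107)) = -1.0600/1.1017 = -0.9622.
u' = -0.9622 × 3.00 × 10^8 m/s.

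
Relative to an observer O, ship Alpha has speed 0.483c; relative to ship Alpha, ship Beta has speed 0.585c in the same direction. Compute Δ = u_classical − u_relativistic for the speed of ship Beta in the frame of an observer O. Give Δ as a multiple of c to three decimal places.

Δ = 0.235c

Galilean: u_cl = 0.585 + 0.483 = 1.0680.
Relativistic: u_rel = (0.585 + 0.483) / (1 + 0.585·0.483) = 1.0680/1.2826 = 0.8327.
Δ = 1.0680 − 0.8327 = 0.2353.
(The classical prediction exceeds c; the relativistic result does not.)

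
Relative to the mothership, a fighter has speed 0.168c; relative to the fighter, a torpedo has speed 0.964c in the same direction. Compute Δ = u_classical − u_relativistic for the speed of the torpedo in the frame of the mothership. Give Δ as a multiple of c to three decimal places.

Galilean: u_cl = 0.964 + 0.168 = 1.1320.
Relativistic: u_rel = (0.964 + 0.168) / (1 + 0.964·0.168) = 1.1320/1.1620 = 0.9742.
Δ = 1.1320 − 0.9742 = 0.1578.
(The classical prediction exceeds c; the relativistic result does not.)

Δ = 0.158c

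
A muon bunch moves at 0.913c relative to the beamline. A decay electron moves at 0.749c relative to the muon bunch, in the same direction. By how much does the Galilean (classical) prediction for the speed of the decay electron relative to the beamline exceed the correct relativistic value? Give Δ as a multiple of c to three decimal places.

Galilean: u_cl = 0.749 + 0.913 = 1.6620.
Relativistic: u_rel = (0.749 + 0.913) / (1 + 0.749·0.913) = 1.6620/1.6838 = 0.9870.
Δ = 1.6620 − 0.9870 = 0.6750.
(The classical prediction exceeds c; the relativistic result does not.)

Δ = 0.675c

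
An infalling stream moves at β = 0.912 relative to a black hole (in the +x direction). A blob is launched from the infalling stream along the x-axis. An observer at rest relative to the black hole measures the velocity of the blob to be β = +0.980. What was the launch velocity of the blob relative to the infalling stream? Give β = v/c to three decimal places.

β = +0.640

Invert the composition law: u' = (u − v)/(1 − uv/c²).
u' = (0.980 − 0.912) / (1 − (0.980)(0.912)) = 0.0680/0.1062 = 0.6401.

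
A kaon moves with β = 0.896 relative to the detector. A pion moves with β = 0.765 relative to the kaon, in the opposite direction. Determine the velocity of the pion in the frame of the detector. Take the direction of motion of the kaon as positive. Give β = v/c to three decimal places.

With v = 0.896 and u' = -0.765 (in units of c),
u = (u' + v)/(1 + u'v/c²):
u = (-0.765 + 0.896) / (1 + (-0.765)·0.896) = 0.1310/0.3146 = 0.4165

β = +0.416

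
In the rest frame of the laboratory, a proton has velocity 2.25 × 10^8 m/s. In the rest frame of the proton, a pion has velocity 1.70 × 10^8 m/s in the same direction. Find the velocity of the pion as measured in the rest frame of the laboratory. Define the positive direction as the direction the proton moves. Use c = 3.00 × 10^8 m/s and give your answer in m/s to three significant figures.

2.77 × 10^8 m/s

In units of c (dividing by 3.00 × 10^8 m/s): v = 0.750, u' = 0.567.
u = (u' + v)/(1 + u'v/c²):
u = (0.567 + 0.750) / (1 + 0.567·0.750) = 1.3167/1.4250 = 0.9240
Converting back: u = 0.9240 × 3.00 × 10^8 m/s.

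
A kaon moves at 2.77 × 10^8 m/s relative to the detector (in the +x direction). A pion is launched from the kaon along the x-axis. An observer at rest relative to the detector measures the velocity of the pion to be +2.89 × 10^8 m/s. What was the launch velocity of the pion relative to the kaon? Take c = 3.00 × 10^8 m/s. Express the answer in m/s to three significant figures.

+1.09 × 10^8 m/s

v = 0.923c, u = 0.963c.
Invert the composition law: u' = (u − v)/(1 − uv/c²).
u' = (0.963 − 0.923) / (1 − (0.963)(0.923)) = 0.0400/0.1105 = 0.3619.
u' = 0.3619 × 3.00 × 10^8 m/s.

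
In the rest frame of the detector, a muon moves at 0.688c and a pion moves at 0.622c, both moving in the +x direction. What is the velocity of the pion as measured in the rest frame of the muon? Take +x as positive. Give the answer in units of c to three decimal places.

-0.115c

β_A = 0.688, β_B = 0.622.
Transform to A's frame with the inverse velocity-addition law: u' = (u − v)/(1 − uv/c²), taking u = β_B and v = β_A.
u' = (0.622 − 0.688) / (1 − (0.688)(0.622)) = -0.0660/0.5721 = -0.1154.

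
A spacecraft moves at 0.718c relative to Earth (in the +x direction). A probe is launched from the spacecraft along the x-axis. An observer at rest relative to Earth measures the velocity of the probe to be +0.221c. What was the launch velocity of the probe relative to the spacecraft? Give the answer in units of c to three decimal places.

Invert the composition law: u' = (u − v)/(1 − uv/c²).
u' = (0.221 − 0.718) / (1 − (0.221)(0.718)) = -0.4970/0.8413 = -0.5907.

-0.591c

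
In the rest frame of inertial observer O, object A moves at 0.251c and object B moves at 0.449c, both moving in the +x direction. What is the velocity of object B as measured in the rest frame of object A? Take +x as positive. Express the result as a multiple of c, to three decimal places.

+0.223c

β_A = 0.251, β_B = 0.449.
Transform to A's frame with the inverse velocity-addition law: u' = (u − v)/(1 − uv/c²), taking u = β_B and v = β_A.
u' = (0.449 − 0.251) / (1 − (0.251)(0.449)) = 0.1980/0.8873 = 0.2231.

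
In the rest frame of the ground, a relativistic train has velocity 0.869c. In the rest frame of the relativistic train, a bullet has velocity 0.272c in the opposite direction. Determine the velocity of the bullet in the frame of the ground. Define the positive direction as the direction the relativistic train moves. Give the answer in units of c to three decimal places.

+0.782c

With v = 0.869 and u' = -0.272 (in units of c),
u = (u' + v)/(1 + u'v/c²):
u = (-0.272 + 0.869) / (1 + (-0.272)·0.869) = 0.5970/0.7636 = 0.7818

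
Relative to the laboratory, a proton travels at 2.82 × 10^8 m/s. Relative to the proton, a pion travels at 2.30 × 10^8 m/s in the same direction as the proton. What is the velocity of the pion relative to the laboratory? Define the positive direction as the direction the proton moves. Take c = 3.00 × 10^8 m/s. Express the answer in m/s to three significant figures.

2.98 × 10^8 m/s

In units of c (dividing by 3.00 × 10^8 m/s): v = 0.940, u' = 0.767.
u = (u' + v)/(1 + u'v/c²):
u = (0.767 + 0.940) / (1 + 0.767·0.940) = 1.7067/1.7207 = 0.9919
(Galilean addition would give +1.707c, exceeding c.)
Converting back: u = 0.9919 × 3.00 × 10^8 m/s.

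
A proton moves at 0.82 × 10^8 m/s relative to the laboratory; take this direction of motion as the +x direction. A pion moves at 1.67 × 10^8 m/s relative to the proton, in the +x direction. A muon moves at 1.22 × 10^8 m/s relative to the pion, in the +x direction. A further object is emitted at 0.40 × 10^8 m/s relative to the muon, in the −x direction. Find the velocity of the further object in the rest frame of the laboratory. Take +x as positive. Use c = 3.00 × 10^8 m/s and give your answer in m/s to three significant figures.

Apply u = (u' + v)/(1 + u'v/c²) successively, working outward toward the laboratory.
(Dividing each given speed by c = 3.00 × 10^8 m/s to work in units of c.)
Start: velocity of the proton relative to the laboratory = 0.2733c.
Compose with the pion (u' = 0.557 in the proton frame): u_1 = (0.557 + 0.273) / (1 + 0.557·0.273) = 0.8300/1.1522 = 0.7204.
Compose with the muon (u' = 0.407 in the pion frame): u_2 = (0.407 + 0.720) / (1 + 0.407·0.720) = 1.1271/1.2930 = 0.8717.
Compose with the further object (u' = -0.133 in the muon frame): u_3 = (-0.133 + 0.872) / (1 + (-0.133)·0.872) = 0.7384/0.8838 = 0.8355.
So u = 0.8355 × 3.00 × 10^8 m/s.

+2.51 × 10^8 m/s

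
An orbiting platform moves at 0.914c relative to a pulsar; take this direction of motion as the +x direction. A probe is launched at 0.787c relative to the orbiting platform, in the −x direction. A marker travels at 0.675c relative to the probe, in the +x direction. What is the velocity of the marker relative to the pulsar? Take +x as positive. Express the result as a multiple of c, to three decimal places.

Apply u = (u' + v)/(1 + u'v/c²) successively, working outward toward the pulsar.
Start: velocity of the orbiting platform relative to the pulsar = 0.9140c.
Compose with the probe (u' = -0.787 in the orbiting platform frame): u_1 = (-0.787 + 0.914) / (1 + (-0.787)·0.914) = 0.1270/0.2807 = 0.4525.
Compose with the marker (u' = 0.675 in the probe frame): u_2 = (0.675 + 0.452) / (1 + 0.675·0.452) = 1.1275/1.3054 = 0.8637.

+0.864c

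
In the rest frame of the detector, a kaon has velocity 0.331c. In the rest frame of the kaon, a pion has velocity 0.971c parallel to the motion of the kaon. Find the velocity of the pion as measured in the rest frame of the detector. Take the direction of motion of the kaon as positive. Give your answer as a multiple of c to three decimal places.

0.985c

With v = 0.331 and u' = 0.971 (in units of c),
u = (u' + v)/(1 + u'v/c²):
u = (0.971 + 0.331) / (1 + 0.971·0.331) = 1.3020/1.3214 = 0.9853
(Galilean addition would give +1.302c, exceeding c.)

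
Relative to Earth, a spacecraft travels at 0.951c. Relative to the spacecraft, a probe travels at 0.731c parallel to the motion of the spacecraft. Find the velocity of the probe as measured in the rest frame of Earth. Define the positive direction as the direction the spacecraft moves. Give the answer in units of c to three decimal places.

0.992c

With v = 0.951 and u' = 0.731 (in units of c),
u = (u' + v)/(1 + u'v/c²):
u = (0.731 + 0.951) / (1 + 0.731·0.951) = 1.6820/1.6952 = 0.9922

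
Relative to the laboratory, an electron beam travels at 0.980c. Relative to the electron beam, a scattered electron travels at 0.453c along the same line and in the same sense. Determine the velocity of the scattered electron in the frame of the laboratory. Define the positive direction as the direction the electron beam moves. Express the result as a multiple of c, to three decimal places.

With v = 0.980 and u' = 0.453 (in units of c),
u = (u' + v)/(1 + u'v/c²):
u = (0.453 + 0.980) / (1 + 0.453·0.980) = 1.4330/1.4439 = 0.9924
(Galilean addition would give +1.433c, exceeding c.)

0.992c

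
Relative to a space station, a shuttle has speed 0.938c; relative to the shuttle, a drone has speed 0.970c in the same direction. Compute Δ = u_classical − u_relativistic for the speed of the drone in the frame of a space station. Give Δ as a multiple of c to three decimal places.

Galilean: u_cl = 0.970 + 0.938 = 1.9080.
Relativistic: u_rel = (0.970 + 0.938) / (1 + 0.970·0.938) = 1.9080/1.9099 = 0.9990.
Δ = 1.9080 − 0.9990 = 0.9090.
(The classical prediction exceeds c; the relativistic result does not.)

Δ = 0.909c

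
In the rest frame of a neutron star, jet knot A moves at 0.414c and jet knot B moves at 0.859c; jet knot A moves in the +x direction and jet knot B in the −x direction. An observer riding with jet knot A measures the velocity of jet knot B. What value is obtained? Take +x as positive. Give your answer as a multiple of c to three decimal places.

β_A = 0.414, β_B = -0.859.
Transform to A's frame with the inverse velocity-addition law: u' = (u − v)/(1 − uv/c²), taking u = β_B and v = β_A.
u' = (-0.859 − 0.414) / (1 − (0.414)(-0.859)) = -1.2730/1.3556 = -0.9390.

-0.939c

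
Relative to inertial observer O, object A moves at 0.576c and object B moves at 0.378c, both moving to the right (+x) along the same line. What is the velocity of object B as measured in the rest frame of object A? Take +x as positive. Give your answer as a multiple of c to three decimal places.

β_A = 0.576, β_B = 0.378.
Transform to A's frame with the inverse velocity-addition law: u' = (u − v)/(1 − uv/c²), taking u = β_B and v = β_A.
u' = (0.378 − 0.576) / (1 − (0.576)(0.378)) = -0.1980/0.7823 = -0.2531.

-0.253c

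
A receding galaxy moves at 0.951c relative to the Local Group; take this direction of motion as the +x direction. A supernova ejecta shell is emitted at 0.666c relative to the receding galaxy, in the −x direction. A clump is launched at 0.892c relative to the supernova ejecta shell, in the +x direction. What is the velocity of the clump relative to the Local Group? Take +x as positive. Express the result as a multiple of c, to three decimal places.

Apply u = (u' + v)/(1 + u'v/c²) successively, working outward toward the Local Group.
Start: velocity of the receding galaxy relative to the Local Group = 0.9510c.
Compose with the supernova ejecta shell (u' = -0.666 in the receding galaxy frame): u_1 = (-0.666 + 0.951) / (1 + (-0.666)·0.951) = 0.2850/0.3666 = 0.7773.
Compose with the clump (u' = 0.892 in the supernova ejecta shell frame): u_2 = (0.892 + 0.777) / (1 + 0.892·0.777) = 1.6693/1.6934 = 0.9858.

+0.986c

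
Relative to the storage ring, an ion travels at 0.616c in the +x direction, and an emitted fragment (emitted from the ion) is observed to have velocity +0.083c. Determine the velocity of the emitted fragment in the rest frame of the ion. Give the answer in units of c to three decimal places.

Invert the composition law: u' = (u − v)/(1 − uv/c²).
u' = (0.083 − 0.616) / (1 − (0.083)(0.616)) = -0.5330/0.9489 = -0.5617.

-0.562c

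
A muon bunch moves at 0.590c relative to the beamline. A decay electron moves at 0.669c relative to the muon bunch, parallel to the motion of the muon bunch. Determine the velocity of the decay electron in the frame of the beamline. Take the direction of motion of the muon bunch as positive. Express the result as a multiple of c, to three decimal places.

With v = 0.590 and u' = 0.669 (in units of c),
u = (u' + v)/(1 + u'v/c²):
u = (0.669 + 0.590) / (1 + 0.669·0.590) = 1.2590/1.3947 = 0.9027
(Galilean addition would give +1.259c, exceeding c.)

0.903c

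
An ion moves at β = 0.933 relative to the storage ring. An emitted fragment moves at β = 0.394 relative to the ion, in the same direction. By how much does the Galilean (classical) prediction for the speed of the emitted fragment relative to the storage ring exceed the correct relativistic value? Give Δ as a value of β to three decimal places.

Δ = 0.357

Galilean: u_cl = 0.394 + 0.933 = 1.3270.
Relativistic: u_rel = (0.394 + 0.933) / (1 + 0.394·0.933) = 1.3270/1.3676 = 0.9703.
Δ = 1.3270 − 0.9703 = 0.3567.
(The classical prediction exceeds c; the relativistic result does not.)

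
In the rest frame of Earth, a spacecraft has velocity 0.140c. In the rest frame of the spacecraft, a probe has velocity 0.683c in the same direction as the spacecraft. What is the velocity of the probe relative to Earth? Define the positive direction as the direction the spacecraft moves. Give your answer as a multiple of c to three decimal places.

With v = 0.140 and u' = 0.683 (in units of c),
u = (u' + v)/(1 + u'v/c²):
u = (0.683 + 0.140) / (1 + 0.683·0.140) = 0.8230/1.0956 = 0.7512

0.751c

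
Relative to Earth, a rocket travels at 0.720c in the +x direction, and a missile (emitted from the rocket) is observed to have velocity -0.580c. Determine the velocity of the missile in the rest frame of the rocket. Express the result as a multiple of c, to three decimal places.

-0.917c

Invert the composition law: u' = (u − v)/(1 − uv/c²).
u' = (-0.580 − 0.720) / (1 − (-0.580)(0.720)) = -1.3000/1.4176 = -0.9170.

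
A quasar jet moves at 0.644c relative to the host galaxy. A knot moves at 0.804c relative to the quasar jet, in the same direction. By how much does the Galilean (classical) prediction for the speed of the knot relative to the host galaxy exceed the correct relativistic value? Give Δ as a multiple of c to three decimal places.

Δ = 0.494c

Galilean: u_cl = 0.804 + 0.644 = 1.4480.
Relativistic: u_rel = (0.804 + 0.644) / (1 + 0.804·0.644) = 1.4480/1.5178 = 0.9540.
Δ = 1.4480 − 0.9540 = 0.4940.
(The classical prediction exceeds c; the relativistic result does not.)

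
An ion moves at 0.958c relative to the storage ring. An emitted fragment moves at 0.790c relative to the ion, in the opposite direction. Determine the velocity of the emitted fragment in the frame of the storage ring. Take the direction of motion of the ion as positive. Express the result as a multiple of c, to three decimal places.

+0.691c

With v = 0.958 and u' = -0.790 (in units of c),
u = (u' + v)/(1 + u'v/c²):
u = (-0.790 + 0.958) / (1 + (-0.790)·0.958) = 0.1680/0.2432 = 0.6908
(Galilean addition would give +0.168c.)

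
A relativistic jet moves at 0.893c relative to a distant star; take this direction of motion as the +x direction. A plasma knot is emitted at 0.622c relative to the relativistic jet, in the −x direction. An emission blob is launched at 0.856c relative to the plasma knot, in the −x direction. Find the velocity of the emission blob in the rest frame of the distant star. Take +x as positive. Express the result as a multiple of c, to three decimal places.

-0.515c

Apply u = (u' + v)/(1 + u'v/c²) successively, working outward toward the distant star.
Start: velocity of the relativistic jet relative to the distant star = 0.8930c.
Compose with the plasma knot (u' = -0.622 in the relativistic jet frame): u_1 = (-0.622 + 0.893) / (1 + (-0.622)·0.893) = 0.2710/0.4446 = 0.6096.
Compose with the emission blob (u' = -0.856 in the plasma knot frame): u_2 = (-0.856 + 0.610) / (1 + (-0.856)·0.610) = -0.2464/0.4782 = -0.5153.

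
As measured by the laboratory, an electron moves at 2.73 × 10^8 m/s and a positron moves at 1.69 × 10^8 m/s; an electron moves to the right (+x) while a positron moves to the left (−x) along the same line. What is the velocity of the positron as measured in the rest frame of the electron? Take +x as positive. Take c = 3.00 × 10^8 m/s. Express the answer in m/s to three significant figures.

β_A = 0.910, β_B = -0.563 (dividing each by c = 3.00 × 10^8 m/s).
Transform to A's frame with the inverse velocity-addition law: u' = (u − v)/(1 − uv/c²), taking u = β_B and v = β_A.
u' = (-0.563 − 0.910) / (1 − (0.910)(-0.563)) = -1.4733/1.5126 = -0.9740.
u' = -0.9740 × 3.00 × 10^8 m/s.

-2.92 × 10^8 m/s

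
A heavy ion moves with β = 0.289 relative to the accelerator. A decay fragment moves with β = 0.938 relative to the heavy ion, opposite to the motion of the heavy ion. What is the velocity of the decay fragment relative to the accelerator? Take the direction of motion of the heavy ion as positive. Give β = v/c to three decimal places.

β = -0.890

With v = 0.289 and u' = -0.938 (in units of c),
u = (u' + v)/(1 + u'v/c²):
u = (-0.938 + 0.289) / (1 + (-0.938)·0.289) = -0.6490/0.7289 = -0.8904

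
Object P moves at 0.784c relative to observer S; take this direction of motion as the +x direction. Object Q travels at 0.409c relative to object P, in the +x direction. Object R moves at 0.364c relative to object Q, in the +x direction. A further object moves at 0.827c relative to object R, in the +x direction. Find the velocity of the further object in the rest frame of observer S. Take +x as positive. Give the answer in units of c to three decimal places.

Apply u = (u' + v)/(1 + u'v/c²) successively, working outward toward observer S.
Start: velocity of object P relative to observer S = 0.7840c.
Compose with object Q (u' = 0.409 in object P frame): u_1 = (0.409 + 0.784) / (1 + 0.409·0.784) = 1.1930/1.3207 = 0.9033.
Compose with object R (u' = 0.364 in object Q frame): u_2 = (0.364 + 0.903) / (1 + 0.364·0.903) = 1.2673/1.3288 = 0.9537.
Compose with the further object (u' = 0.827 in object R frame): u_3 = (0.827 + 0.954) / (1 + 0.827·0.954) = 1.7807/1.7887 = 0.9955.

0.996c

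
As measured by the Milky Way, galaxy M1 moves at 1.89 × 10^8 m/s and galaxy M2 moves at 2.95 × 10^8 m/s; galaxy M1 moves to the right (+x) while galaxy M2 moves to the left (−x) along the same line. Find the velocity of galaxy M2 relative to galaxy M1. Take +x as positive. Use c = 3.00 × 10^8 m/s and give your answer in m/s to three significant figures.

β_A = 0.630, β_B = -0.983 (dividing each by c = 3.00 × 10^8 m/s).
Transform to A's frame with the inverse velocity-addition law: u' = (u − v)/(1 − uv/c²), taking u = β_B and v = β_A.
u' = (-0.983 − 0.630) / (1 − (0.630)(-0.983)) = -1.6133/1.6195 = -0.9962.
u' = -0.9962 × 3.00 × 10^8 m/s.

-2.99 × 10^8 m/s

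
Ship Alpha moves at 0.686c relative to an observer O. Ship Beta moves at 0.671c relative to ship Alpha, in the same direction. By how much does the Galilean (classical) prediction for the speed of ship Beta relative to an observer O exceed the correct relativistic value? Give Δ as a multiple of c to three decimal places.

Galilean: u_cl = 0.671 + 0.686 = 1.3570.
Relativistic: u_rel = (0.671 + 0.686) / (1 + 0.671·0.686) = 1.3570/1.4603 = 0.9293.
Δ = 1.3570 − 0.9293 = 0.4277.
(The classical prediction exceeds c; the relativistic result does not.)

Δ = 0.428c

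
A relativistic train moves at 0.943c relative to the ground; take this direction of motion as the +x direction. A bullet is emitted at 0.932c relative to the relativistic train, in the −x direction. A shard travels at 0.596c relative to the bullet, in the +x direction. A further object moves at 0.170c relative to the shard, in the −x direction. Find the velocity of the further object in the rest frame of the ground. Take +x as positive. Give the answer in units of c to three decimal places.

Apply u = (u' + v)/(1 + u'v/c²) successively, working outward toward the ground.
Start: velocity of the relativistic train relative to the ground = 0.9430c.
Compose with the bullet (u' = -0.932 in the relativistic train frame): u_1 = (-0.932 + 0.943) / (1 + (-0.932)·0.943) = 0.0110/0.1211 = 0.0908.
Compose with the shard (u' = 0.596 in the bullet frame): u_2 = (0.596 + 0.091) / (1 + 0.596·0.091) = 0.6868/1.0541 = 0.6515.
Compose with the further object (u' = -0.170 in the shard frame): u_3 = (-0.170 + 0.652) / (1 + (-0.170)·0.652) = 0.4815/0.8892 = 0.5415.

+0.542c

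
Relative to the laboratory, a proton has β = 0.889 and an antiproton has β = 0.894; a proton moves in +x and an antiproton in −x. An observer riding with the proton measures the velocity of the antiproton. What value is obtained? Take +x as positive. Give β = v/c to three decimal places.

β = -0.993

β_A = 0.889, β_B = -0.894.
Transform to A's frame with the inverse velocity-addition law: u' = (u − v)/(1 − uv/c²), taking u = β_B and v = β_A.
u' = (-0.894 − 0.889) / (1 − (0.889)(-0.894)) = -1.7830/1.7948 = -0.9934.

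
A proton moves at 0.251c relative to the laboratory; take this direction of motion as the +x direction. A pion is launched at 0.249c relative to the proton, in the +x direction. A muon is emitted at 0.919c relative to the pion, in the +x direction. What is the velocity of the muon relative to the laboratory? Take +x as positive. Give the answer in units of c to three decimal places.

0.970c

Apply u = (u' + v)/(1 + u'v/c²) successively, working outward toward the laboratory.
Start: velocity of the proton relative to the laboratory = 0.2510c.
Compose with the pion (u' = 0.249 in the proton frame): u_1 = (0.249 + 0.251) / (1 + 0.249·0.251) = 0.5000/1.0625 = 0.4706.
Compose with the muon (u' = 0.919 in the pion frame): u_2 = (0.919 + 0.471) / (1 + 0.919·0.471) = 1.3896/1.4325 = 0.9701.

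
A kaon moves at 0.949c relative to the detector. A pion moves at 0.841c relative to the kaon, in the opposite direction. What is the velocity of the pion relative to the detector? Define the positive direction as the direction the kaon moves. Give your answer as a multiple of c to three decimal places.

With v = 0.949 and u' = -0.841 (in units of c),
u = (u' + v)/(1 + u'v/c²):
u = (-0.841 + 0.949) / (1 + (-0.841)·0.949) = 0.1080/0.2019 = 0.5349
(Galilean addition would give +0.108c.)

+0.535c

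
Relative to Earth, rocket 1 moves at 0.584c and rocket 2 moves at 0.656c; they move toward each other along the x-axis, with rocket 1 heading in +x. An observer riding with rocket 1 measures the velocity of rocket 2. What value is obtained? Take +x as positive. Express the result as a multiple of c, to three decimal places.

-0.897c

β_A = 0.584, β_B = -0.656.
Transform to A's frame with the inverse velocity-addition law: u' = (u − v)/(1 − uv/c²), taking u = β_B and v = β_A.
u' = (-0.656 − 0.584) / (1 − (0.584)(-0.656)) = -1.2400/1.3831 = -0.8965.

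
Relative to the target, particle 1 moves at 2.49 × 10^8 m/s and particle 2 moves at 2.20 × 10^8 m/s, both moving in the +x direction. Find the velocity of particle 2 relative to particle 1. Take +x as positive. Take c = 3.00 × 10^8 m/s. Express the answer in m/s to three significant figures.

β_A = 0.830, β_B = 0.733 (dividing each by c = 3.00 × 10^8 m/s).
Transform to A's frame with the inverse velocity-addition law: u' = (u − v)/(1 − uv/c²), taking u = β_B and v = β_A.
u' = (0.733 − 0.830) / (1 − (0.830)(0.733)) = -0.0967/0.3913 = -0.2470.
u' = -0.2470 × 3.00 × 10^8 m/s.

-7.41 × 10^7 m/s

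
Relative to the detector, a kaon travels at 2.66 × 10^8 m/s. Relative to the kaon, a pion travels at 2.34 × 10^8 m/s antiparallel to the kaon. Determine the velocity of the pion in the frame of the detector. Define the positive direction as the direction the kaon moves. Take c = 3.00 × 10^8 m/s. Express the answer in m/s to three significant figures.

+1.04 × 10^8 m/s

In units of c (dividing by 3.00 × 10^8 m/s): v = 0.887, u' = -0.780.
u = (u' + v)/(1 + u'v/c²):
u = (-0.780 + 0.887) / (1 + (-0.780)·0.887) = 0.1067/0.3084 = 0.3459
Converting back: u = 0.3459 × 3.00 × 10^8 m/s.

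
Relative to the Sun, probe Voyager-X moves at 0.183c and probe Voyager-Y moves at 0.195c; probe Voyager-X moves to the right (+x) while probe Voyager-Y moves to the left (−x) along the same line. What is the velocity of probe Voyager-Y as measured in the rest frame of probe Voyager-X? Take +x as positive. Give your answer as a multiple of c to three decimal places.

-0.365c

β_A = 0.183, β_B = -0.195.
Transform to A's frame with the inverse velocity-addition law: u' = (u − v)/(1 − uv/c²), taking u = β_B and v = β_A.
u' = (-0.195 − 0.183) / (1 − (0.183)(-0.195)) = -0.3780/1.0357 = -0.3650.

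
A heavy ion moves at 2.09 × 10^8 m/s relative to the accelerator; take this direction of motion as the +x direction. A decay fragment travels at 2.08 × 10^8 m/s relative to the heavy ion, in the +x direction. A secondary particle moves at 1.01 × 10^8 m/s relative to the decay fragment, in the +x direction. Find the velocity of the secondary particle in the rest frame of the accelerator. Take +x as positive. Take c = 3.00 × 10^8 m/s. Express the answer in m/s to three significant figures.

2.91 × 10^8 m/s

Apply u = (u' + v)/(1 + u'v/c²) successively, working outward toward the accelerator.
(Dividing each given speed by c = 3.00 × 10^8 m/s to work in units of c.)
Start: velocity of the heavy ion relative to the accelerator = 0.6967c.
Compose with the decay fragment (u' = 0.693 in the heavy ion frame): u_1 = (0.693 + 0.697) / (1 + 0.693·0.697) = 1.3900/1.4830 = 0.9373.
Compose with the secondary particle (u' = 0.337 in the decay fragment frame): u_2 = (0.337 + 0.937) / (1 + 0.337·0.937) = 1.2739/1.3155 = 0.9684.
So u = 0.9684 × 3.00 × 10^8 m/s.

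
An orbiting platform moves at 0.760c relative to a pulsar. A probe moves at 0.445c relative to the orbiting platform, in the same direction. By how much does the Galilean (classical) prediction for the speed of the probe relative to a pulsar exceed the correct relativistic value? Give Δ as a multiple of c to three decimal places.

Galilean: u_cl = 0.445 + 0.760 = 1.2050.
Relativistic: u_rel = (0.445 + 0.760) / (1 + 0.445·0.760) = 1.2050/1.3382 = 0.9005.
Δ = 1.2050 − 0.9005 = 0.3045.
(The classical prediction exceeds c; the relativistic result does not.)

Δ = 0.305c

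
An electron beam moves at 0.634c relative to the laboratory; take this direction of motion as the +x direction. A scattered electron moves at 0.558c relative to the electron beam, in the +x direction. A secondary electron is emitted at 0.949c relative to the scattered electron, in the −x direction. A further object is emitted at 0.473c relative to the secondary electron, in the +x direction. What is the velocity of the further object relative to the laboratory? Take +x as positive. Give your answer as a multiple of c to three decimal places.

Apply u = (u' + v)/(1 + u'v/c²) successively, working outward toward the laboratory.
Start: velocity of the electron beam relative to the laboratory = 0.6340c.
Compose with the scattered electron (u' = 0.558 in the electron beam frame): u_1 = (0.558 + 0.634) / (1 + 0.558·0.634) = 1.1920/1.3538 = 0.8805.
Compose with the secondary electron (u' = -0.949 in the scattered electron frame): u_2 = (-0.949 + 0.881) / (1 + (-0.949)·0.881) = -0.0685/0.1644 = -0.4166.
Compose with the further object (u' = 0.473 in the secondary electron frame): u_3 = (0.473 + (-0.417)) / (1 + 0.473·(-0.417)) = 0.0564/0.8029 = 0.0702.

+0.070c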